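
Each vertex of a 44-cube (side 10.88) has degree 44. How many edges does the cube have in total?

An n-cube has n·2^(n-1) edges. With n = 44: 44·8796093022208 = 387028092977152.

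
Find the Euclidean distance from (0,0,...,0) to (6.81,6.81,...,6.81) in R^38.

d = √(6.81² + 6.81² + ... + 6.81²) [38 terms] = √(38·6.81²) = 6.81√38 ≈ 41.9797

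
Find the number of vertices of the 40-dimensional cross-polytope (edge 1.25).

The vertices are ±e_1, ..., ±e_40, so there are 2·40 = 80.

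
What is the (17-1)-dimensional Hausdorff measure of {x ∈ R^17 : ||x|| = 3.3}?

S = n·V_n(r)/r = 17·V_17(3.3)/3.3 (volume-to-surface relation), giving 4.7406e+08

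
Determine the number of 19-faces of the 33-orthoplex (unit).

f_19(33-orthoplex) = 2^20 · (33 choose 20) = 601008572989440.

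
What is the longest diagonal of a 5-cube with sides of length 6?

The space diagonal of an n-cube of side s is s√n. Here 6·√5 ≈ 13.4164.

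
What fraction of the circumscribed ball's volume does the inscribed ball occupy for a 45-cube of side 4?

Volume scales as r^n, and r_in/r_out = 1/√45, giving (1/√45)^45 ≈ 6.34919e-38.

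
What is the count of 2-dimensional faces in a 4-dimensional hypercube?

f_2(4-cube) = (4 choose 2) · 2^2 = 24.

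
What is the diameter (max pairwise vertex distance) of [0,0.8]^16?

d = √(0.8² + 0.8² + ... + 0.8²) [16 terms] = √(16·0.8²) = 0.8√16 = 3.2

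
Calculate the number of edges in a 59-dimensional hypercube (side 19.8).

The 59-cube has n·2^(n-1) = 59·2^58 = 59·288230376151711744 = 17005592192950992896 edges.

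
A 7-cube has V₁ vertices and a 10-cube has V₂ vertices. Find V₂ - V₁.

V₁ = 2^7 = 128. V₂ = 2^10 = 1024. V₂ - V₁ = 896.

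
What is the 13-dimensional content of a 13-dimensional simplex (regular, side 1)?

V_13 = √(14) · 1^13 / (13! · 2^(13/2)) ≈ 6.63879e-12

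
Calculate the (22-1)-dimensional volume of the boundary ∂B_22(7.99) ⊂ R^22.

|∂B_22(7.99)| ≈ 1.45679e+18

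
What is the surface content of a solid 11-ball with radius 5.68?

S_11(5.68) = 2·π^(11/2)·(5.68)^10 / Γ(11/2) ≈ 7.24404e+08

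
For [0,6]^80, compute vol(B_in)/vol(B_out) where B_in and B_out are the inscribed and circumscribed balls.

V_in/V_out = n^(-n/2) = 80^(-80/2) ≈ 7.52316e-77.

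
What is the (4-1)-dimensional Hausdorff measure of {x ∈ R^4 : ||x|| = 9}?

S = n·V_n(r)/r = 4·V_4(9)/9 (volume-to-surface relation), giving 1458·π^2 ≈ 14389.9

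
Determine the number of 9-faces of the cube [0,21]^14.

Choose 9 of 14 axes to span the face (C(14,9) = 2002 ways), then fix each of the remaining 5 coordinates at one of its two extreme values (2^5 = 32 ways): 2002·32 = 64064.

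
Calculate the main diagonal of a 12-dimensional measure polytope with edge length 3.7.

The space diagonal of an n-cube of side s is s√n. Here 3.7·√12 ≈ 12.8172.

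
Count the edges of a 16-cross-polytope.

f_1(16-orthoplex) = 2^2 · (16 choose 2) = 480.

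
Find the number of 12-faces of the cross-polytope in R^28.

Each 12-face is the convex hull of 13 vertices, one chosen as ±e_i from each of 13 distinct axes: 2^13·C(28,13) = 306726174720.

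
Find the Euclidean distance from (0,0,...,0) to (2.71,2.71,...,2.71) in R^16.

Diagonal = √16 · 2.71 = 10.84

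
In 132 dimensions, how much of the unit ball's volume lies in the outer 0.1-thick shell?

Shell fraction = 1 - (1-0.1)^132 ≈ 0.999999088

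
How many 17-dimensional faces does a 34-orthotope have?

f_17(34-cube) = (34 choose 17) · 2^17 = 305870434467840.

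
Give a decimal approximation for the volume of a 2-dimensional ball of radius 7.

V = 49·π ≈ 153.938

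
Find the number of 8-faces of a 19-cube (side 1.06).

An n-cube has C(n,k)·2^(n-k) k-faces. Here C(19,8)·2^11 = 75582·2048 = 154791936.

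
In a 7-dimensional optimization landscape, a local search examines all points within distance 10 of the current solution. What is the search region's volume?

The n-ball volume is π^(n/2)·r^n/Γ(n/2+1). With n=7, r=10: V = 32000000·π^3/21 ≈ 4.72477e+07.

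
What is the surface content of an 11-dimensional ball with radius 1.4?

S = n·V_n(r)/r = 11·V_11(1.4)/1.4 (volume-to-surface relation), giving 599.484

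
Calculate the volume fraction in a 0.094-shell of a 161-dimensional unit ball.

1 - (1-0.094)^161 ≈ 0.9999998748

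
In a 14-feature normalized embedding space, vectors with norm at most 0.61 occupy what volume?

V_14(0.61) = π^(14/2) · (0.61)^14 / Γ(14/2 + 1) ≈ 0.000591884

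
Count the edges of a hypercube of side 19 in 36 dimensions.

Each of the 2^36 = 68719476736 vertices has degree 36; total edges = 36·2^36/2 = 1236950581248.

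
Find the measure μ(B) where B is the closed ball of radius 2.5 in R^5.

Volume = π^{5/2}·(2.5)^5/Γ(7/2) = 625·π^2/12 ≈ 514.042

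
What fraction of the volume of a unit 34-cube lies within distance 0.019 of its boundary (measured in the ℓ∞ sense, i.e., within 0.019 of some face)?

1 - (1 - 2·0.019)^34 = 1 - 0.962^34 ≈ 0.732113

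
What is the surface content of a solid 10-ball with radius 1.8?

|∂B_10(1.8)| ≈ 5058.49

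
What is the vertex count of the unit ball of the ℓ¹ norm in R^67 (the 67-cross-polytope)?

The vertices are ±e_1, ..., ±e_67, so there are 2·67 = 134.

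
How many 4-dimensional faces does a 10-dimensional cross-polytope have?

Number of 4-faces = 2^(4+1) · C(10,4+1) = 32 · 252 = 8064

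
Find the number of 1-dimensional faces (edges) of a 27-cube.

An n-cube has n·2^(n-1) edges. With n = 27: 27·67108864 = 1811939328.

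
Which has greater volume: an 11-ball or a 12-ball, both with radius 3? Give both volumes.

V_11(3) ≈ 333763. V_12(3) ≈ 709613. The 12-ball is larger.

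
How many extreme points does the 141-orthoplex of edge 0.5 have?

An n-cross-polytope has 2n vertices; here n = 141, giving 282.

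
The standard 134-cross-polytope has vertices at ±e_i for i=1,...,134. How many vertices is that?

Number of vertices = 2n = 268.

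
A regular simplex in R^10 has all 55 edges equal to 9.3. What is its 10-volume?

Volume = 9.3^10 · √(11/2^10) / 10! ≈ 138.233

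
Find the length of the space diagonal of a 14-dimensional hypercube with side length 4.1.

Diagonal = √14 · 4.1 ≈ 15.3408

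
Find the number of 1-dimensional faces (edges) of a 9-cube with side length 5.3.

An n-cube has n·2^(n-1) edges. With n = 9: 9·256 = 2304.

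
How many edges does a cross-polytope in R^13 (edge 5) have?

f_1(13-orthoplex) = 2^2 · (13 choose 2) = 312.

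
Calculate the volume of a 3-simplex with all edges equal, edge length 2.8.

Volume = (√2/12) · 2.8³ = 2.58707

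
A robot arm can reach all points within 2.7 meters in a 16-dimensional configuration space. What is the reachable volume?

The n-ball volume is π^(n/2)·r^n/Γ(n/2+1). With n=16, r=2.7: V ≈ 1.87715e+06.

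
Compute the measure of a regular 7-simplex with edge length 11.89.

V = (11.89^7 / 7!) · √((7+1) / 2^7) ≈ 1666.41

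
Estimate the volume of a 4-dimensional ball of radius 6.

Volume = π^{4/2}·(6)^4/Γ(3) = 648·π^2 ≈ 6395.5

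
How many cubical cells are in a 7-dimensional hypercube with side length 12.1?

An n-cube has C(n,k)·2^(n-k) k-faces. Here C(7,3)·2^4 = 35·16 = 560.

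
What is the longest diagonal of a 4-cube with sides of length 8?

The space diagonal of an n-cube of side s is s√n. Here 8·√4 = 16.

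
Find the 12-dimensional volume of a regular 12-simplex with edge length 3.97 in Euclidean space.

V_12 = √(13) · 3.97^12 / (12! · 2^(12/2)) ≈ 0.00180277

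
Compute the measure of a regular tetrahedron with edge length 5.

Volume = (√2/12) · 5³ = 14.7314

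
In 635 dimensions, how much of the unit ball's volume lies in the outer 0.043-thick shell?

Shell fraction = 1 - (1-0.043)^635 ≈ 1 - 7.57e-13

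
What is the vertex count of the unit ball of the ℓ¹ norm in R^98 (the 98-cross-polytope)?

Number of vertices = 2n = 196.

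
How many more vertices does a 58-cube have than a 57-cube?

The 58-cube has 2^58 = 288230376151711744 vertices. The 57-cube has 2^57 = 144115188075855872 vertices. Difference: 288230376151711744 - 144115188075855872 = 144115188075855872.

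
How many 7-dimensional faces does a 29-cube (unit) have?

An n-cube has C(n,k)·2^(n-k) k-faces. Here C(29,7)·2^22 = 1560780·4194304 = 6546385797120.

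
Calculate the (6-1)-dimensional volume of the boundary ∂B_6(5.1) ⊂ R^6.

S_6(5.1) = 2·π^(6/2)·(5.1)^5 / Γ(6/2) ≈ 106979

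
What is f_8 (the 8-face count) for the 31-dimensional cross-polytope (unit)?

Each 8-face is the convex hull of 9 vertices, one chosen as ±e_i from each of 9 distinct axes: 2^9·C(31,9) = 10321958400.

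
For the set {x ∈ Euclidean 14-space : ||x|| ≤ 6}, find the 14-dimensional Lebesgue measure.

The n-ball volume is π^(n/2)·r^n/Γ(n/2+1). With n=14, r=6: V = 544195584·π^7/35 ≈ 4.69609e+10.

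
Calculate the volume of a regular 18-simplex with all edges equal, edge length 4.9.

Volume = 4.9^18 · √(19/2^18) / 18! ≈ 3.52611e-06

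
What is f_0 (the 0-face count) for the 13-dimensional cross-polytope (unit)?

Number of 0-faces = 2^(0+1) · C(13,0+1) = 2 · 13 = 26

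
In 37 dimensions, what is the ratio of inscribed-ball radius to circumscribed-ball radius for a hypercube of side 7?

For an n-cube of any side s, the inradius is s/2 and the circumradius is s√n/2, so the ratio is 1/√37 ≈ 0.164399.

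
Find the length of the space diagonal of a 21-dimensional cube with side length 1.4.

The space diagonal of an n-cube of side s is s√n. Here 1.4·√21 ≈ 6.41561.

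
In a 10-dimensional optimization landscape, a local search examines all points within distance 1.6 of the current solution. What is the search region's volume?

The n-ball volume is π^(n/2)·r^n/Γ(n/2+1). With n=10, r=1.6: V ≈ 280.394.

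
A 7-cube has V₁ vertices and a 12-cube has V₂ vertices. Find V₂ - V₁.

V₁ = 2^7 = 128. V₂ = 2^12 = 4096. V₂ - V₁ = 3968.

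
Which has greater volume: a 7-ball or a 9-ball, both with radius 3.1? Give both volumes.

V_7(3.1) ≈ 12999.1. V_9(3.1) ≈ 87211.3. The 9-ball is larger.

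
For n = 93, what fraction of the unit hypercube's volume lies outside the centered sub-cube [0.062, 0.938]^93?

Shell fraction = 1 - (1-0.124)^93 ≈ 0.9999955034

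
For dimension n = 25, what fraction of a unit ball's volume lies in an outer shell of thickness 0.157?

1 - (1-0.157)^25 ≈ 0.986014 ≈ 98.60%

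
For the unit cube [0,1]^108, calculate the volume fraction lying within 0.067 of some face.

1 - (1 - 2·0.067)^108 = 1 - 0.866^108 ≈ 0.9999998214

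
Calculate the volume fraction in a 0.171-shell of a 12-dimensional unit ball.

Shell fraction = 1 - (1-0.171)^12 ≈ 0.894645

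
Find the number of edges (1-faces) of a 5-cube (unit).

f_1(5-cube) = (5 choose 1) · 2^4 = 80.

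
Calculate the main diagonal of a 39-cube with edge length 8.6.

Diagonal = √39 · 8.6 ≈ 53.707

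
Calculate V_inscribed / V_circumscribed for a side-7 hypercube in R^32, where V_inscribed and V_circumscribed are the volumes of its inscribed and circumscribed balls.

V_in / V_out = (r_in/r_out)^32 = (1/√32)^32 = 32^(-32/2) ≈ 8.27181e-25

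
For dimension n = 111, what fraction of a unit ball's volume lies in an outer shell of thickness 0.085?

1 - (1-0.085)^111 ≈ 0.999948 ≈ 99.9948%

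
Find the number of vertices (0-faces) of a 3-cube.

Number of 0-faces = C(3,0) · 2^(3-0) = 1 · 8 = 8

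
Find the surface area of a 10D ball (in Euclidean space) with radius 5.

The surface area of an n-ball is 2π^(n/2) r^(n-1) / Γ(n/2). For n=10, r=5: 1953125·π^5/12 ≈ 4.98079e+07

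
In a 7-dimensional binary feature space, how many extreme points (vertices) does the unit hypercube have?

Number of vertices = 2^7 = 128.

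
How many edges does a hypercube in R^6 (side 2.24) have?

An n-cube has n·2^(n-1) edges. With n = 6: 6·32 = 192.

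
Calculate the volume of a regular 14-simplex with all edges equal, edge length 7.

V_14 = √(15) · 7^14 / (14! · 2^(14/2)) ≈ 0.235396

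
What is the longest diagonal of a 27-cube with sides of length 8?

Diagonal = √27 · 8 ≈ 41.5692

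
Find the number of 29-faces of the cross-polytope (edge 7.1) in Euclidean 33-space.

Each 29-face is the convex hull of 30 vertices, one chosen as ±e_i from each of 30 distinct axes: 2^30·C(33,30) = 5858335391744.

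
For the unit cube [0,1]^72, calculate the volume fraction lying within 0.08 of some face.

1 - (1 - 2·0.08)^72 = 1 - 0.84^72 ≈ 0.9999964673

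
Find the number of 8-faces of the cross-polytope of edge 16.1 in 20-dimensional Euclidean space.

Number of 8-faces = 2^(8+1) · C(20,8+1) = 512 · 167960 = 85995520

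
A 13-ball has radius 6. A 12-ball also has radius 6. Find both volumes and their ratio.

V_13(6) ≈ 1.18934e+10. V_12(6) ≈ 2.90658e+09. Ratio V_13/V_12 ≈ 4.092.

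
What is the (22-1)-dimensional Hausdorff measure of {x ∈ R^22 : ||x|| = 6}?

The surface area of an n-ball is 2π^(n/2) r^(n-1) / Γ(n/2). For n=22, r=6: 2115832430592·π^11/175 ≈ 3.55707e+15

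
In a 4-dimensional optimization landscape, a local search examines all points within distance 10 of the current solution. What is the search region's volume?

V_4(10) = π^(4/2) · (10)^4 / Γ(4/2 + 1) = 5000·π^2 ≈ 49348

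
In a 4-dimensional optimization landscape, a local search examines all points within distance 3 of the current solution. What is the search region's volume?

V = 81·π^2/2 ≈ 399.719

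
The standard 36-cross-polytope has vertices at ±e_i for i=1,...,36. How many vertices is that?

An n-cross-polytope has 2n vertices; here n = 36, giving 72.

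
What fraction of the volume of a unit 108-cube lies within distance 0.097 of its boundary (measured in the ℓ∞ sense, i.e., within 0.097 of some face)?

Shell fraction = 1 - (1-0.194)^108 ≈ 1 - 7.659e-11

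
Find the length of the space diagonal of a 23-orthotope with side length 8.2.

||(8.2,8.2,...,8.2)|| = √(23)·8.2 ≈ 39.3258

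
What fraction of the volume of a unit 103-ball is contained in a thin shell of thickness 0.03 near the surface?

1 - (1-0.03)^103 ≈ 0.9566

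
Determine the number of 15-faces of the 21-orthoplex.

An n-cross-polytope has 2^(k+1)·C(n,k+1) k-faces. Here 2^16·C(21,16) = 65536·20349 = 1333592064.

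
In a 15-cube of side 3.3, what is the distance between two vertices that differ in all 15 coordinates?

Diagonal = √15 · 3.3 ≈ 12.7808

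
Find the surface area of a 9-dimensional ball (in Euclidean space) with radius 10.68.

|∂B_9(10.68)| ≈ 5.02493e+09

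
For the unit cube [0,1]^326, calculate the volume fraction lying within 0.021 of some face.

1 - (1 - 2·0.021)^326 = 1 - 0.958^326 ≈ 0.9999991583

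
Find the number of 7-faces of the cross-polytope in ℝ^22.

An n-cross-polytope has 2^(k+1)·C(n,k+1) k-faces. Here 2^8·C(22,8) = 256·319770 = 81861120.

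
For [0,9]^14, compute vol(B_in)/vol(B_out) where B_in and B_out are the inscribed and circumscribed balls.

The radii are 9/2 and 9√14/2, so the volume ratio is (1/√14)^14 = 14^{-14/2} ≈ 9.48645e-09.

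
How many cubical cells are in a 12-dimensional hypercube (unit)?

Choose 3 of 12 axes to span the face (C(12,3) = 220 ways), then fix each of the remaining 9 coordinates at one of its two extreme values (2^9 = 512 ways): 220·512 = 112640.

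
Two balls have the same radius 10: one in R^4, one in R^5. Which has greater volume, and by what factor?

V_4(10) ≈ 49348, V_5(10) ≈ 526379. The 5-ball is larger by a factor of 10.67.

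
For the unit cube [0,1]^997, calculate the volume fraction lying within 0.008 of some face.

The inner cube has side 1-2·0.008 = 0.984 and volume (0.984)^997 ≈ 1.038e-07, so the shell holds 0.9999998962 of the volume.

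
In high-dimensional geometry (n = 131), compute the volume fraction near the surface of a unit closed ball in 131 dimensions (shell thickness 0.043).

1 - (1-0.043)^131 ≈ 0.996842 ≈ 99.68%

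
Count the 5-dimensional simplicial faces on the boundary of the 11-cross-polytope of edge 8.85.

An n-cross-polytope has 2^(k+1)·C(n,k+1) k-faces. Here 2^6·C(11,6) = 64·462 = 29568.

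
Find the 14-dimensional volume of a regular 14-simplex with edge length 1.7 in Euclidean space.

For a regular n-simplex with edge a, V = (a^n / n!)·√((n+1)/2^n). With a=1.7, n=14: V ≈ 5.84403e-10.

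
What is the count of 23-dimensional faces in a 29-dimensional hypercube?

An n-cube has C(n,k)·2^(n-k) k-faces. Here C(29,23)·2^6 = 475020·64 = 30401280.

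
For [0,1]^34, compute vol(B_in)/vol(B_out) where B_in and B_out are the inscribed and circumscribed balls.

Volume scales as r^n, and r_in/r_out = 1/√34, giving (1/√34)^34 ≈ 9.22271e-27.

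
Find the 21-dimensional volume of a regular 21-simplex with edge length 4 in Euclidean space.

V = (4^21 / 21!) · √((21+1) / 2^21) ≈ 2.78813e-10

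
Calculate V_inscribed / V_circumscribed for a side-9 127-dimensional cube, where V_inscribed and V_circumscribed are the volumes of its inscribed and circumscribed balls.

V_in / V_out = (r_in/r_out)^127 = (1/√127)^127 = 127^(-127/2) ≈ 2.56132e-134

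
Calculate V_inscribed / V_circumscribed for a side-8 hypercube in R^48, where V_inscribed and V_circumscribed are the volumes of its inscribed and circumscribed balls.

Volume scales as r^n, and r_in/r_out = 1/√48, giving (1/√48)^48 ≈ 4.469e-41.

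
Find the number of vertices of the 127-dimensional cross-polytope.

The 127-dimensional cross-polytope has 2n = 2·127 = 254 vertices.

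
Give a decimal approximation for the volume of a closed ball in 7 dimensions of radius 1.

V_7(1) = π^(7/2) · (1)^7 / Γ(7/2 + 1) = 16·π^3/105 ≈ 4.72477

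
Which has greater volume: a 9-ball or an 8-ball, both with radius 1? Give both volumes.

V_9(1) ≈ 3.29851. V_8(1) ≈ 4.05871. The 8-ball is larger.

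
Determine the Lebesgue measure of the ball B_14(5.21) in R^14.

The n-ball volume is π^(n/2)·r^n/Γ(n/2+1). With n=14, r=5.21: V ≈ 6.50649e+09.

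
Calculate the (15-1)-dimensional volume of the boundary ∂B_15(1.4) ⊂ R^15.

|∂B_15(1.4)| ≈ 635.79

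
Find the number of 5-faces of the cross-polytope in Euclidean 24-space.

An n-cross-polytope has 2^(k+1)·C(n,k+1) k-faces. Here 2^6·C(24,6) = 64·134596 = 8614144.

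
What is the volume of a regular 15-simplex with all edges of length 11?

V = (11^15 / 15!) · √((15+1) / 2^15) ≈ 70.5872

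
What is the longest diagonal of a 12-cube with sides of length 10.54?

d = √(10.54² + 10.54² + ... + 10.54²) [12 terms] = √(12·10.54²) = 10.54√12 ≈ 36.5116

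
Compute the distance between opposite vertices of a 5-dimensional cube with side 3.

d = √(3² + 3² + ... + 3²) [5 terms] = √(5·3²) = 3√5 ≈ 6.7082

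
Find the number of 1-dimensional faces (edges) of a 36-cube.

Number of 1-faces = C(36,1)·2^(36-1) = 36·34359738368 = 1236950581248.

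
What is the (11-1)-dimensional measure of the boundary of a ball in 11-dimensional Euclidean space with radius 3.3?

The surface area of an n-ball is 2π^(n/2) r^(n-1) / Γ(n/2). For n=11, r=3.3: 3.17422e+06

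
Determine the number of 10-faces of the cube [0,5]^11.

Choose 10 of 11 axes to span the face (C(11,10) = 11 ways), then fix each of the remaining 1 coordinate at one of its two extreme values (2^1 = 2 ways): 11·2 = 22.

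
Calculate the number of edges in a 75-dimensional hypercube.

Each of the 2^75 = 37778931862957161709568 vertices has degree 75; total edges = 75·2^75/2 = 1416709944860893564108800.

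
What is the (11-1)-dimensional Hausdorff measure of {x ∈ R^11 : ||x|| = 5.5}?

The surface area of an n-ball is 2π^(n/2) r^(n-1) / Γ(n/2). For n=11, r=5.5: 25937424601·π^5/15120 ≈ 5.24958e+08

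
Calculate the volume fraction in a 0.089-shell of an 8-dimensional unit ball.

Shell fraction = 1 - (1-0.089)^8 ≈ 0.525597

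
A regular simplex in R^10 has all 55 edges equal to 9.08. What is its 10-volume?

Volume = 9.08^10 · √(11/2^10) / 10! ≈ 108.803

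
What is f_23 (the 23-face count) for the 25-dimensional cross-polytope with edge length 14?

Each 23-face is the convex hull of 24 vertices, one chosen as ±e_i from each of 24 distinct axes: 2^24·C(25,24) = 419430400.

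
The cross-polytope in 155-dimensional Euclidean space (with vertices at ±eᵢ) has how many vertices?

The 155-dimensional cross-polytope has 2n = 2·155 = 310 vertices.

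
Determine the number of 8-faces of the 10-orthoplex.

An n-cross-polytope has 2^(k+1)·C(n,k+1) k-faces. Here 2^9·C(10,9) = 512·10 = 5120.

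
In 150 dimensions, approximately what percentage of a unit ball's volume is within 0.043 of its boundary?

1 - (1-0.043)^150 ≈ 0.99863 ≈ 99.86%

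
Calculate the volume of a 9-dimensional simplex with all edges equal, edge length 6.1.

V = (6.1^9 / 9!) · √((9+1) / 2^9) ≈ 4.50371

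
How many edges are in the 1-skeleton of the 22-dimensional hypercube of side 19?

Number of 1-faces = C(22,1)·2^(22-1) = 22·2097152 = 46137344.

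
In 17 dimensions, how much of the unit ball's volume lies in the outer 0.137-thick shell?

1 - (1-0.137)^17 ≈ 0.918307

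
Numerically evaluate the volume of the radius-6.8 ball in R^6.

Volume = π^{6/2}·(6.8)^6/Γ(4) ≈ 510919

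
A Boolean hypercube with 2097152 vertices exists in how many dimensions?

Since 2^n = 2097152, we have n = 21.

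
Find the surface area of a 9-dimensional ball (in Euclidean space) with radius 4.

S_9(4) = 2·π^(9/2)·(4)^8 / Γ(9/2) = 2097152·π^4/105 ≈ 1.94554e+06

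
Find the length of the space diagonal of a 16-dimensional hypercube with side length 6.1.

||(6.1,6.1,...,6.1)|| = √(16)·6.1 = 24.4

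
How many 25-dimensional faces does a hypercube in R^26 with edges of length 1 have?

Number of 25-faces = C(26,25) · 2^(26-25) = 26 · 2 = 52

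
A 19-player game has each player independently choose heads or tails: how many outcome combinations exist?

The 19-cube has 2^19 = 524288 vertices.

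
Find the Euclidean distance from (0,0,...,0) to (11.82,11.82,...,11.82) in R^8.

Diagonal = √8 · 11.82 ≈ 33.432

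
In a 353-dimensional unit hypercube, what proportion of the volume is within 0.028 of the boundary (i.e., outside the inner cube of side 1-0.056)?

Shell fraction = 1 - (1-0.056)^353 ≈ 0.9999999985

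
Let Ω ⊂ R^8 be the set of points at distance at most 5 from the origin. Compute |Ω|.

V = 390625·π^4/24 ≈ 1.58543e+06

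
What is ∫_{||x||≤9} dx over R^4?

Volume = π^{4/2}·(9)^4/Γ(3) = 6561·π^2/2 ≈ 32377.2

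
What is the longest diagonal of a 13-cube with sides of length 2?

||(2,2,...,2)|| = √(13)·2 ≈ 7.2111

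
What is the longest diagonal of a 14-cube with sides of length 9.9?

||(9.9,9.9,...,9.9)|| = √(14)·9.9 ≈ 37.0424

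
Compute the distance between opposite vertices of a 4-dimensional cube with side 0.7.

Diagonal = √4 · 0.7 = 1.4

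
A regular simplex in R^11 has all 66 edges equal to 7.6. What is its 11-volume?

V = (7.6^11 / 11!) · √((11+1) / 2^11) ≈ 9.36957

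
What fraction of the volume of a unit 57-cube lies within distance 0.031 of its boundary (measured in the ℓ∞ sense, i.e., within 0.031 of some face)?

The inner cube has side 1-2·0.031 = 0.938 and volume (0.938)^57 ≈ 0.02604, so the shell holds 0.973965 of the volume.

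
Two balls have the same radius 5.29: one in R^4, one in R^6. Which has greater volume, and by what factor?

V_4(5.29) ≈ 3864.49, V_6(5.29) ≈ 113248. The 6-ball is larger by a factor of 29.3.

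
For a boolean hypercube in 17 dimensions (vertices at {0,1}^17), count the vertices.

Each vertex is a binary string of length 17, so there are 2^17 = 131072.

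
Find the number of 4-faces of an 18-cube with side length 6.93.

An n-cube has C(n,k)·2^(n-k) k-faces. Here C(18,4)·2^14 = 3060·16384 = 50135040.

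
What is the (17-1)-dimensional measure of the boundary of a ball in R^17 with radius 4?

|∂B_17(4)| = 2199023255552·π^8/2027025 ≈ 1.02937e+10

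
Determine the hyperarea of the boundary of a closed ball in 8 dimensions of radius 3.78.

|∂B_8(3.78)| ≈ 358031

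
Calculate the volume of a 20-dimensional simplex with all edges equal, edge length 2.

V = (2^20 / 20!) · √((20+1) / 2^20) ≈ 1.92879e-15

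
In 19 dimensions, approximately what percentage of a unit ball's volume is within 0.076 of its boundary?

1 - (1-0.076)^19 ≈ 0.777276 ≈ 77.73%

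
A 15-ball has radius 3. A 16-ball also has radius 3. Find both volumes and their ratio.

V_15(3) ≈ 5.47329e+06. V_16(3) ≈ 1.01302e+07. Ratio V_15/V_16 ≈ 0.5403.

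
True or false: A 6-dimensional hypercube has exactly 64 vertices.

True. The 6-cube has 2^6 = 64 vertices.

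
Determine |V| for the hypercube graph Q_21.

Number of vertices = 2^21 = 2097152.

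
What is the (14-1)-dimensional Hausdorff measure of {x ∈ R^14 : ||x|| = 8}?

S_14(8) = 2·π^(14/2)·(8)^13 / Γ(14/2) = 68719476736·π^7/45 ≈ 4.61229e+12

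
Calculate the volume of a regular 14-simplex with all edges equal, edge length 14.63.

V_14 = √(15) · 14.63^14 / (14! · 2^(14/2)) ≈ 7142.46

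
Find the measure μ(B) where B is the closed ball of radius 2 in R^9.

Volume = π^{9/2}·(2)^9/Γ(11/2) = 16384·π^4/945 ≈ 1688.84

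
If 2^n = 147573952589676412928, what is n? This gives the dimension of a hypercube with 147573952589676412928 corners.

2^n = 147573952589676412928 ⇒ n = log_2(147573952589676412928) = 67.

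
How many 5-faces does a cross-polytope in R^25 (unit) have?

Number of 5-faces = 2^(5+1) · C(25,5+1) = 64 · 177100 = 11334400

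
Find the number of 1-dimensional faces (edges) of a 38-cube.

The 38-cube has n·2^(n-1) = 38·2^37 = 38·137438953472 = 5222680231936 edges.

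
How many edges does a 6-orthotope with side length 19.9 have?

Number of 1-faces = C(6,1)·2^(6-1) = 6·32 = 192.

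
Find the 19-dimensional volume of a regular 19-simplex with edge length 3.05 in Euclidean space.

For a regular n-simplex with edge a, V = (a^n / n!)·√((n+1)/2^n). With a=3.05, n=19: V ≈ 8.07853e-11.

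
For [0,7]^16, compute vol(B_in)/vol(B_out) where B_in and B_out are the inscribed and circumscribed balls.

The radii are 7/2 and 7√16/2, so the volume ratio is (1/√16)^16 = 16^{-16/2} ≈ 2.32831e-10.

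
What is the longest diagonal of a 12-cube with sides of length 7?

The space diagonal of an n-cube of side s is s√n. Here 7·√12 ≈ 24.2487.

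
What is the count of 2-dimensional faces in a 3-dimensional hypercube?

Number of 2-faces = C(3,2) · 2^(3-2) = 3 · 2 = 6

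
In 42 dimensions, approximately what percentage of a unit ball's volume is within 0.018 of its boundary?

1 - (1-0.018)^42 ≈ 0.533682 ≈ 53.37%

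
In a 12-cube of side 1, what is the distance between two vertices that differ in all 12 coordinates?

d = √(1² + 1² + ... + 1²) [12 terms] = √(12·1²) = 1√12 ≈ 3.4641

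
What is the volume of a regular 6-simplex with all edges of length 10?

V = (10^6 / 6!) · √((6+1) / 2^6) ≈ 459.332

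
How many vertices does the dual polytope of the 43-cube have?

The vertices are ±e_1, ..., ±e_43, so there are 2·43 = 86.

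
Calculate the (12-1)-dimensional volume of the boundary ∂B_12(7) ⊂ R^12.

The surface area of an n-ball is 2π^(n/2) r^(n-1) / Γ(n/2). For n=12, r=7: 1977326743·π^6/60 ≈ 3.1683e+10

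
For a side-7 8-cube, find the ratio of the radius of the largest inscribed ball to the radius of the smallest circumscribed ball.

Ratio = (s/2)/(s√8/2) = 8^(-1/2) ≈ 0.353553.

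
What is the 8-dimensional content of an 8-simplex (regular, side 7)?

Volume = 7^8 · √(9/2^8) / 8! ≈ 26.808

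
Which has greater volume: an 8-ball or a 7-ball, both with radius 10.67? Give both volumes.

V_8(10.67) ≈ 6.81873e+08. V_7(10.67) ≈ 7.43929e+07. The 8-ball is larger.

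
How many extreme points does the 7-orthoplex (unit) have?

The 7-dimensional cross-polytope has 2n = 2·7 = 14 vertices.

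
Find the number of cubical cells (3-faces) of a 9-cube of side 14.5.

An n-cube has C(n,k)·2^(n-k) k-faces. Here C(9,3)·2^6 = 84·64 = 5376.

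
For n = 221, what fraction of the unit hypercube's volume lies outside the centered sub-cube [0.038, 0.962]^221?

1 - (1 - 2·0.038)^221 = 1 - 0.924^221 ≈ 0.9999999741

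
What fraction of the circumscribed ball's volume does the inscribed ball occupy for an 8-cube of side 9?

Volume scales as r^n, and r_in/r_out = 1/√8, giving (1/√8)^8 ≈ 0.000244141.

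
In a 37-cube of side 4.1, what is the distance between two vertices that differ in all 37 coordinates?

Diagonal = √37 · 4.1 ≈ 24.9393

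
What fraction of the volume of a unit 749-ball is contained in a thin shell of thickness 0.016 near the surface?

1 - (1-0.016)^749 ≈ 0.999994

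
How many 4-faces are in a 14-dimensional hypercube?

Choose 4 of 14 axes to span the face (C(14,4) = 1001 ways), then fix each of the remaining 10 coordinates at one of its two extreme values (2^10 = 1024 ways): 1001·1024 = 1025024.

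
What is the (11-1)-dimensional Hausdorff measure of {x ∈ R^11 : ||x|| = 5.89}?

S_11(5.89) = 2·π^(11/2)·(5.89)^10 / Γ(11/2) ≈ 1.04148e+09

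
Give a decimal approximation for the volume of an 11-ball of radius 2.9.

The n-ball volume is π^(n/2)·r^n/Γ(n/2+1). With n=11, r=2.9: V ≈ 229870.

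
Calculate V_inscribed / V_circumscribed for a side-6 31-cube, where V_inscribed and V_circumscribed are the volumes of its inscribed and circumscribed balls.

Volume scales as r^n, and r_in/r_out = 1/√31, giving (1/√31)^31 ≈ 7.65409e-24.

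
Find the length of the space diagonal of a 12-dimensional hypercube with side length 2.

d = √(2² + 2² + ... + 2²) [12 terms] = √(12·2²) = 2√12 ≈ 6.9282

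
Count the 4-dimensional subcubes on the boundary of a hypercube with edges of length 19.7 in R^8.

Choose 4 of 8 axes to span the face (C(8,4) = 70 ways), then fix each of the remaining 4 coordinates at one of its two extreme values (2^4 = 16 ways): 70·16 = 1120.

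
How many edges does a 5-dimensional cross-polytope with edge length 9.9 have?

An n-cross-polytope has 2^(k+1)·C(n,k+1) k-faces. Here 2^2·C(5,2) = 4·10 = 40.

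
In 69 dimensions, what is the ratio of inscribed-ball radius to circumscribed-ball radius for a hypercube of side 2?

Ratio = (s/2)/(s√69/2) = 69^(-1/2) ≈ 0.120386.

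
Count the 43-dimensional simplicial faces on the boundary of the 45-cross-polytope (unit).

Each 43-face is the convex hull of 44 vertices, one chosen as ±e_i from each of 44 distinct axes: 2^44·C(45,44) = 791648371998720.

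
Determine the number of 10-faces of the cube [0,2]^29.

f_10(29-cube) = (29 choose 10) · 2^19 = 10501493882880.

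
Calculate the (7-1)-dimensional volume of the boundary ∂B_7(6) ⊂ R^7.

S = n·V_n(r)/r = 7·V_7(6)/6 (volume-to-surface relation), giving 248832·π^3/5 ≈ 1.54307e+06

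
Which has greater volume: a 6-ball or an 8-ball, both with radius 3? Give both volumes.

V_6(3.0) ≈ 3767.26. V_8(3.0) ≈ 26629.2. The 8-ball is larger.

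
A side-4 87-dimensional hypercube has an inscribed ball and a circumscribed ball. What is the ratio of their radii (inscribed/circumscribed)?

r_in = 4/2 (half the side); r_out = 4√87/2 (half the diagonal). Ratio = 1/√87 ≈ 0.107211.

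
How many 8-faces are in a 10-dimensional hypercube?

f_8(10-cube) = (10 choose 8) · 2^2 = 180.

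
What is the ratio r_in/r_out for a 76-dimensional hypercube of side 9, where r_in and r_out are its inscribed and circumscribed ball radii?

For an n-cube of any side s, the inradius is s/2 and the circumradius is s√n/2, so the ratio is 1/√76 ≈ 0.114708.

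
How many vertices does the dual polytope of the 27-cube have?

The 27-dimensional cross-polytope has 2n = 2·27 = 54 vertices.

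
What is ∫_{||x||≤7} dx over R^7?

The n-ball volume is π^(n/2)·r^n/Γ(n/2+1). With n=7, r=7: V = 1882384·π^3/15 ≈ 3.89105e+06.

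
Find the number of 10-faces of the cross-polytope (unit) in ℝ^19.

Number of 10-faces = 2^(10+1) · C(19,10+1) = 2048 · 75582 = 154791936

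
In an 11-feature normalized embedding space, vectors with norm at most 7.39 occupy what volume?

V_11(7.39) = π^(11/2) · (7.39)^11 / Γ(11/2 + 1) ≈ 6.76385e+09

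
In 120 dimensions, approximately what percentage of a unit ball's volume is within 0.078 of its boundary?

1 - (1-0.078)^120 ≈ 0.999941 ≈ 99.9941%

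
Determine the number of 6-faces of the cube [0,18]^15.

An n-cube has C(n,k)·2^(n-k) k-faces. Here C(15,6)·2^9 = 5005·512 = 2562560.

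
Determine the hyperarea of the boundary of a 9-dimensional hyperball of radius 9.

S_9(9) = 2·π^(9/2)·(9)^8 / Γ(9/2) = 459165024·π^4/35 ≈ 1.27791e+09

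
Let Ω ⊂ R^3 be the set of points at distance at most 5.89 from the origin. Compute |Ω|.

The n-ball volume is π^(n/2)·r^n/Γ(n/2+1). With n=3, r=5.89: V ≈ 855.923.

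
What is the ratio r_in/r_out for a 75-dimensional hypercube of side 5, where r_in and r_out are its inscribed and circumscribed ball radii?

r_in = 5/2 (half the side); r_out = 5√75/2 (half the diagonal). Ratio = 1/√75 ≈ 0.11547.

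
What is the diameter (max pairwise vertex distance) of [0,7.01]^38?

The space diagonal of an n-cube of side s is s√n. Here 7.01·√38 ≈ 43.2125.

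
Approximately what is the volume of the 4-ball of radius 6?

V = 648·π^2 ≈ 6395.5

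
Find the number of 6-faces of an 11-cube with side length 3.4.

Choose 6 of 11 axes to span the face (C(11,6) = 462 ways), then fix each of the remaining 5 coordinates at one of its two extreme values (2^5 = 32 ways): 462·32 = 14784.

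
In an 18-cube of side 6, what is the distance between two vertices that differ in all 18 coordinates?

||(6,6,...,6)|| = √(18)·6 ≈ 25.4558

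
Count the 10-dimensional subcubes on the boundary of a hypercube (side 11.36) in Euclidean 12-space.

An n-cube has C(n,k)·2^(n-k) k-faces. Here C(12,10)·2^2 = 66·4 = 264.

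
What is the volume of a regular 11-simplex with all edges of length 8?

V = (8^11 / 11!) · √((11+1) / 2^11) ≈ 16.4725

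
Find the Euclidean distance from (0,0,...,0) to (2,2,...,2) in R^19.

d = √(2² + 2² + ... + 2²) [19 terms] = √(19·2²) = 2√19 ≈ 8.7178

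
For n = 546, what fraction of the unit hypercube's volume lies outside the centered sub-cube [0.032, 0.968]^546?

Shell fraction = 1 - (1-0.064)^546 ≈ 1 - 2.073e-16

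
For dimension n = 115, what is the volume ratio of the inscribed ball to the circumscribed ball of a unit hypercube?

Volume scales as r^n, and r_in/r_out = 1/√115, giving (1/√115)^115 ≈ 3.235e-119.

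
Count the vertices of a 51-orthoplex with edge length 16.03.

An n-cross-polytope has 2n vertices; here n = 51, giving 102.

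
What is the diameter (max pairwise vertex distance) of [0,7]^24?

d = √(7² + 7² + ... + 7²) [24 terms] = √(24·7²) = 7√24 ≈ 34.2929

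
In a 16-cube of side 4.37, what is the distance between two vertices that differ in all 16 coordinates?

||(4.37,4.37,...,4.37)|| = √(16)·4.37 = 17.48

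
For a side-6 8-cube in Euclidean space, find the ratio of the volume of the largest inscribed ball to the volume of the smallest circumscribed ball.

V_in/V_out = n^(-n/2) = 8^(-8/2) ≈ 0.000244141.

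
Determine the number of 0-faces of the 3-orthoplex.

An n-cross-polytope has 2^(k+1)·C(n,k+1) k-faces. Here 2^1·C(3,1) = 2·3 = 6.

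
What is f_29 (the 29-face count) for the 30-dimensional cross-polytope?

Each 29-face is the convex hull of 30 vertices, one chosen as ±e_i from each of 30 distinct axes: 2^30·C(30,30) = 1073741824.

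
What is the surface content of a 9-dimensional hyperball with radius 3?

S = n·V_n(r)/r = 9·V_9(3)/3 (volume-to-surface relation), giving 69984·π^4/35 ≈ 194774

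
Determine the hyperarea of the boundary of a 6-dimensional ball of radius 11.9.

The surface area of an n-ball is 2π^(n/2) r^(n-1) / Γ(n/2). For n=6, r=11.9: 7.39919e+06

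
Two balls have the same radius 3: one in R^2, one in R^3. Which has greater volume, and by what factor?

V_2(3) ≈ 28.2743, V_3(3) ≈ 113.097. The 3-ball is larger by a factor of 4.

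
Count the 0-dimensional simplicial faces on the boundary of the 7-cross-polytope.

Number of 0-faces = 2^(0+1) · C(7,0+1) = 2 · 7 = 14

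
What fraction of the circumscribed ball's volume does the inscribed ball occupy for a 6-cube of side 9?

Volume scales as r^n, and r_in/r_out = 1/√6, giving (1/√6)^6 ≈ 0.00462963.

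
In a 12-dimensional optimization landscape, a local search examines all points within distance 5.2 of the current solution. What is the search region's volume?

Volume = π^{12/2}·(5.2)^12/Γ(7) ≈ 5.21924e+08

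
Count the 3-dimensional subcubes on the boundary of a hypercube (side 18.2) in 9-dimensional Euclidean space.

An n-cube has C(n,k)·2^(n-k) k-faces. Here C(9,3)·2^6 = 84·64 = 5376.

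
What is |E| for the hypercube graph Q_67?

The 67-cube has n·2^(n-1) = 67·2^66 = 67·73786976294838206464 = 4943727411754159833088 edges.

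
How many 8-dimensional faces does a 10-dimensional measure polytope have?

Number of 8-faces = C(10,8) · 2^(10-8) = 45 · 4 = 180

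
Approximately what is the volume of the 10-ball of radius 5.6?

V_10(5.6) = π^(10/2) · (5.6)^10 / Γ(10/2 + 1) ≈ 7.73479e+07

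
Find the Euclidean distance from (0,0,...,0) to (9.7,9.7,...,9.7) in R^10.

||(9.7,9.7,...,9.7)|| = √(10)·9.7 ≈ 30.6741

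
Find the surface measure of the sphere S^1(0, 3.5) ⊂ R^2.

|∂B_2(3.5)| = 2πr = 2π·3.5 ≈ 21.9911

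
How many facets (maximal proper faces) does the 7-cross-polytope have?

Each 6-face is the convex hull of 7 vertices, one chosen as ±e_i from each of 7 distinct axes: 2^7·C(7,7) = 128.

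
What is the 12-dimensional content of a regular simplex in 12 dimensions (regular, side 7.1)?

V_12 = √(13) · 7.1^12 / (12! · 2^(12/2)) ≈ 1.92999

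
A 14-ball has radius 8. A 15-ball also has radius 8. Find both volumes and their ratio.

V_14(8) ≈ 2.63559e+12. V_15(8) ≈ 1.34208e+13. Ratio V_14/V_15 ≈ 0.1964.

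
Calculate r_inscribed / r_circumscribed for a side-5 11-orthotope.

r_in / r_out = (5/2) / (5√11/2) = 1/√11 ≈ 0.301511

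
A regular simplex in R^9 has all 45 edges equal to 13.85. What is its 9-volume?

V_9 = √(10) · 13.85^9 / (9! · 2^(9/2)) ≈ 7221.87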